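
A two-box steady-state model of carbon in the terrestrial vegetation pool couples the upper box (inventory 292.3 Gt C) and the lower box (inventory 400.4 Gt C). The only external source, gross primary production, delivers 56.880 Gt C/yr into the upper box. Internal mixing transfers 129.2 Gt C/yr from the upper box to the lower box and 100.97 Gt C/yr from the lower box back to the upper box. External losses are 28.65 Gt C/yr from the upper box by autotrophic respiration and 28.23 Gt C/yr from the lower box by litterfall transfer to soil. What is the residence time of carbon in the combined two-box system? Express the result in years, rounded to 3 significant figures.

12.2 yr

Treat the two boxes together as one reservoir: the mixing fluxes between them are internal recycling, so τ = ΣM / Σ(external losses).
M_total = 292.3 + 400.4 = 692.70 Gt C.
ΣF_external_out = 28.65 + 28.23 = 56.880 Gt C/yr.
τ = M_total / ΣF_ext = 692.70 / 56.880 = 12.18 yr.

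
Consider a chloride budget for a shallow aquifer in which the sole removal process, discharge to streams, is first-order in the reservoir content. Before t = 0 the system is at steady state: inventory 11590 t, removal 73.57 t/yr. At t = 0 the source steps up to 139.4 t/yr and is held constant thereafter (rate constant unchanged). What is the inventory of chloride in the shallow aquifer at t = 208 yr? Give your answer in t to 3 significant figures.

19200 t

τ = M₀/F₀ = 11590/73.57 = 157.5 yr; rate constant k = 1/τ.
New steady state M_∞ = F₁/k = F₁·τ = 139.4 × 157.5 = 21961 t.
M(t) = M_∞ + (M₀ − M_∞)·e^(−t/τ); t/τ = 208/157.5 = 1.320, so e^(−t/τ) = 0.2670.
M(t) = 21961 − 10370 × 0.2670 = 19191 t.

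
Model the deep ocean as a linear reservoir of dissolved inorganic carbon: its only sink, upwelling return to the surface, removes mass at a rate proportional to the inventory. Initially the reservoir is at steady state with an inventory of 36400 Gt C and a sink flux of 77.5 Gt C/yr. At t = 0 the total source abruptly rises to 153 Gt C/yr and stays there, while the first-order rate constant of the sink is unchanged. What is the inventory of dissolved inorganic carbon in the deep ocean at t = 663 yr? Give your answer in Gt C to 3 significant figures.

63200 Gt C

The sink rate constant is k = F₀/M₀ = 77.5/36400 = 0.002129 yr⁻¹.
Solving dM/dt = F₁ − kM with M(0) = M₀ gives M(t) = F₁/k + (M₀ − F₁/k)·e^(−kt).
F₁/k = 153/0.002129 = 71861 Gt C; kt = 0.002129 × 663 = 1.412, e^(−kt) = 0.2438.
M(663) = 71861 + (36400 − 71861) × 0.2438 = 71861 − 8644 = 63217 Gt C.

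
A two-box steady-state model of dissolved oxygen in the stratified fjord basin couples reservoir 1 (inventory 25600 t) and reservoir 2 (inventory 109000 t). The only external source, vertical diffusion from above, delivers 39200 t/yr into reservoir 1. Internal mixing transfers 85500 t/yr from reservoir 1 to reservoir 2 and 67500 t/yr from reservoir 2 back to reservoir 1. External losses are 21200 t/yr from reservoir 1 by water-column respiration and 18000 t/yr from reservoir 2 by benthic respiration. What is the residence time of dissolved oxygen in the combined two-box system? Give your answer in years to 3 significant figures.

3.43 yr

For the system as a whole, the A↔B exchange is internal and contributes nothing to the throughput; only the external sinks remove mass.
M_total = 25600 + 109000 = 134600 t.
ΣF_external_out = 21200 + 18000 = 39200 t/yr.
τ = M_total / ΣF_ext = 134600 / 39200 = 3.434 yr.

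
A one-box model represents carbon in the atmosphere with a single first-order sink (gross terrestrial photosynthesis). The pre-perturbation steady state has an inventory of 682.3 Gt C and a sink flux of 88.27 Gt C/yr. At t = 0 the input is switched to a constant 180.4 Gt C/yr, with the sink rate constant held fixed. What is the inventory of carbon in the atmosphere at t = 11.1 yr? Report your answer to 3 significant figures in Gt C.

1230 Gt C

τ = M₀/F₀ = 682.3/88.27 = 7.730 yr; rate constant k = 1/τ.
New steady state M_∞ = F₁/k = F₁·τ = 180.4 × 7.730 = 1394.4 Gt C.
M(t) = M_∞ + (M₀ − M_∞)·e^(−t/τ); t/τ = 11.1/7.730 = 1.436, so e^(−t/τ) = 0.2379.
M(t) = 1394.4 − 712.1 × 0.2379 = 1225.0 Gt C.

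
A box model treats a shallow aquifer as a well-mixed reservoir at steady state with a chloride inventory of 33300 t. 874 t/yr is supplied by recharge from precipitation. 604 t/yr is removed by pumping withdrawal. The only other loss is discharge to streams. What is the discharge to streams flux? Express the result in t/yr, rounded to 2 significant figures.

270 t/yr

At steady state ΣF_in = ΣF_out.
ΣF_in = 874.00 t/yr.
Discharge to streams flux = ΣF_in − (604) = 874.00 − 604.0 = 270.0 t/yr.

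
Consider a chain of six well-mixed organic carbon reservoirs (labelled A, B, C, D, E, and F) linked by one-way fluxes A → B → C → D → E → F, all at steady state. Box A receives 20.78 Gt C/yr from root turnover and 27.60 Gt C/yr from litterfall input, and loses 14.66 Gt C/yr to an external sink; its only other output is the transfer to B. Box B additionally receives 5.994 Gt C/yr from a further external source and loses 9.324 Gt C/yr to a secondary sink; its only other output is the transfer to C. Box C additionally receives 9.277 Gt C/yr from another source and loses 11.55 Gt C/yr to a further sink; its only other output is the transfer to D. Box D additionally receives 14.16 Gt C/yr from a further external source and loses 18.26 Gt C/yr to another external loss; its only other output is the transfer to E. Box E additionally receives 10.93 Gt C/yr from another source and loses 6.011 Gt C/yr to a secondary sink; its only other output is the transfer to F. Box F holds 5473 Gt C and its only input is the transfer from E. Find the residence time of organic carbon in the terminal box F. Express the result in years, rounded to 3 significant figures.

Box A: F(A→B) = (20.78 + 27.60) − 14.66 = 33.720 Gt C/yr.
Box B: F(B→C) = (33.720 + 5.994) − 9.324 = 30.390 Gt C/yr.
Box C: F(C→D) = (30.390 + 9.277) − 11.55 = 28.117 Gt C/yr.
Box D: F(D→E) = (28.117 + 14.16) − 18.26 = 24.017 Gt C/yr.
Box E: F(E→F) = (24.017 + 10.93) − 6.011 = 28.936 Gt C/yr.
Box F throughput = its input = 28.936 Gt C/yr; τ = 5473 / 28.936 = 189.1 yr.

189 yr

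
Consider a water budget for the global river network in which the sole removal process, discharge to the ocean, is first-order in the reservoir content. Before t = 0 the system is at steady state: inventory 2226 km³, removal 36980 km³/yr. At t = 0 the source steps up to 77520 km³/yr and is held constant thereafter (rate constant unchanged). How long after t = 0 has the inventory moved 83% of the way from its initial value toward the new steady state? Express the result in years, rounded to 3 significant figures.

0.107 yr

τ = M₀/F₀ = 2226/36980 = 0.06019 yr.
The remaining gap fraction is e^(−t/τ); 83% covered ⇒ e^(−t/τ) = 0.170.
t = −τ ln(0.170) = 0.06019 × 1.772 = 0.1067 yr.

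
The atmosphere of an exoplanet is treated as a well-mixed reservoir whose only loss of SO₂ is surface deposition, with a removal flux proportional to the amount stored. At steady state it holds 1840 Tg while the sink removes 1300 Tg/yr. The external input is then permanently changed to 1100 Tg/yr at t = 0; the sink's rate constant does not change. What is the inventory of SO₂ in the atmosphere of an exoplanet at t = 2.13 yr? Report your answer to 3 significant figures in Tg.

Residence time τ = M₀/F₀ = 1.415 yr. The eventual steady state is M_∞ = M₀·(F₁/F₀) = 1840 × 1100/1300 = 1556.9 Tg.
The anomaly ΔM(t) = M(t) − M_∞ decays as ΔM₀·e^(−t/τ) with ΔM₀ = 1840 − 1556.9 = 283.1 Tg.
At t = 2.13 yr, e^(−t/τ) = e^(−1.505) = 0.2220, so ΔM = 62.85 Tg and M = 1556.9 + 62.85 = 1619.8 Tg.

1620 Tg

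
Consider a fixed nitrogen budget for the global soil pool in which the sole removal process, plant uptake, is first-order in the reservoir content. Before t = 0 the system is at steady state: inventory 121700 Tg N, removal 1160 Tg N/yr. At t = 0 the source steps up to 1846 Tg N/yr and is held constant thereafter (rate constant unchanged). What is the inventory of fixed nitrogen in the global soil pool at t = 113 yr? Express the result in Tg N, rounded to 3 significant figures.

Residence time τ = M₀/F₀ = 104.9 yr. The eventual steady state is M_∞ = M₀·(F₁/F₀) = 121700 × 1846/1160 = 193670 Tg N.
The anomaly ΔM(t) = M(t) − M_∞ decays as ΔM₀·e^(−t/τ) with ΔM₀ = 121700 − 193670 = −71970 Tg N.
At t = 113 yr, e^(−t/τ) = e^(−1.077) = 0.3406, so ΔM = −24510 Tg N and M = 193670 − 24510 = 169160 Tg N.

169000 Tg N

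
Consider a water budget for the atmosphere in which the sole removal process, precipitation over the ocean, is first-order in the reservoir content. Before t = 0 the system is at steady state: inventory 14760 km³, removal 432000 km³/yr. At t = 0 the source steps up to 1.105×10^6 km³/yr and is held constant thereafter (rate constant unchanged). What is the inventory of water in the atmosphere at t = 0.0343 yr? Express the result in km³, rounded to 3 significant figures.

29300 km³

The sink rate constant is k = F₀/M₀ = 432000/14760 = 29.27 yr⁻¹.
Solving dM/dt = F₁ − kM with M(0) = M₀ gives M(t) = F₁/k + (M₀ − F₁/k)·e^(−kt).
F₁/k = 1.105×10^6/29.27 = 37754 km³; kt = 29.27 × 0.0343 = 1.004, e^(−kt) = 0.3664.
M(0.0343) = 37754 + (14760 − 37754) × 0.3664 = 37754 − 8426 = 29328 km³.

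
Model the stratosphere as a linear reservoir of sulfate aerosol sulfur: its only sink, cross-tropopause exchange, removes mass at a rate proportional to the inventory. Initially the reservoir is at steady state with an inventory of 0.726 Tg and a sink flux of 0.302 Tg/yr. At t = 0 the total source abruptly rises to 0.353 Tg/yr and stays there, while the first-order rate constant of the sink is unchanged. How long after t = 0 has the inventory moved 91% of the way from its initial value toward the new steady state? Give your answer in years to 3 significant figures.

τ = M₀/F₀ = 0.726/0.302 = 2.404 yr.
The remaining gap fraction is e^(−t/τ); 91% covered ⇒ e^(−t/τ) = 0.0900.
t = −τ ln(0.0900) = 2.404 × 2.408 = 5.789 yr.

5.79 yr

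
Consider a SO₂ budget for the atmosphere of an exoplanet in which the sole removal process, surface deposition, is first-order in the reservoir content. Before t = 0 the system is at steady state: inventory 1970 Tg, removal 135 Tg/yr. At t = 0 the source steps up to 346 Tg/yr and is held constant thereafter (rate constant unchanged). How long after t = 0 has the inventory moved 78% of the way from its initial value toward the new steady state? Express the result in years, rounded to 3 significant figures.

22.1 yr

τ = M₀/F₀ = 1970/135 = 14.59 yr.
The remaining gap fraction is e^(−t/τ); 78% covered ⇒ e^(−t/τ) = 0.220.
t = −τ ln(0.220) = 14.59 × 1.514 = 22.10 yr.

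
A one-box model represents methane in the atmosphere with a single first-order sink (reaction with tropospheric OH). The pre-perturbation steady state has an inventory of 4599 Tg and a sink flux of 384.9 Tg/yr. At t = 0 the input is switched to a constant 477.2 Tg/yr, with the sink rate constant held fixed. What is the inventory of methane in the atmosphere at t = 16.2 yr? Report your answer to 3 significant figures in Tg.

5420 Tg

Residence time τ = M₀/F₀ = 11.95 yr. The eventual steady state is M_∞ = M₀·(F₁/F₀) = 4599 × 477.2/384.9 = 5701.9 Tg.
The anomaly ΔM(t) = M(t) − M_∞ decays as ΔM₀·e^(−t/τ) with ΔM₀ = 4599 − 5701.9 = −1103 Tg.
At t = 16.2 yr, e^(−t/τ) = e^(−1.356) = 0.2577, so ΔM = −284.2 Tg and M = 5701.9 − 284.2 = 5417.6 Tg.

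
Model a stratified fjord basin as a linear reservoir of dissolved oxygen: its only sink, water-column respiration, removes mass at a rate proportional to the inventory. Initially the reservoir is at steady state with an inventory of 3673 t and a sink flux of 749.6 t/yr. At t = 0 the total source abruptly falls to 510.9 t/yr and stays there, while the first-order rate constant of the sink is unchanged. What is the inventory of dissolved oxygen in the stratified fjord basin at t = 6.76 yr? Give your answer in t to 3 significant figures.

τ = M₀/F₀ = 3673/749.6 = 4.900 yr; rate constant k = 1/τ.
New steady state M_∞ = F₁/k = F₁·τ = 510.9 × 4.900 = 2503.4 t.
M(t) = M_∞ + (M₀ − M_∞)·e^(−t/τ); t/τ = 6.76/4.900 = 1.380, so e^(−t/τ) = 0.2517.
M(t) = 2503.4 + 1170 × 0.2517 = 2797.7 t.

2800 t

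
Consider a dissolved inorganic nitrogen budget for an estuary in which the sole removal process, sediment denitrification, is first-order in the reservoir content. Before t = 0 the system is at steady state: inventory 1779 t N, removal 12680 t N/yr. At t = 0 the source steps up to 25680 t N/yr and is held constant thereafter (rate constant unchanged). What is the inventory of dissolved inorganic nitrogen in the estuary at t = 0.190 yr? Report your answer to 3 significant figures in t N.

3130 t N

Residence time τ = M₀/F₀ = 0.1403 yr. The eventual steady state is M_∞ = M₀·(F₁/F₀) = 1779 × 25680/12680 = 3602.9 t N.
The anomaly ΔM(t) = M(t) − M_∞ decays as ΔM₀·e^(−t/τ) with ΔM₀ = 1779 − 3602.9 = −1824 t N.
At t = 0.190 yr, e^(−t/τ) = e^(−1.354) = 0.2581, so ΔM = −470.8 t N and M = 3602.9 − 470.8 = 3132.1 t N.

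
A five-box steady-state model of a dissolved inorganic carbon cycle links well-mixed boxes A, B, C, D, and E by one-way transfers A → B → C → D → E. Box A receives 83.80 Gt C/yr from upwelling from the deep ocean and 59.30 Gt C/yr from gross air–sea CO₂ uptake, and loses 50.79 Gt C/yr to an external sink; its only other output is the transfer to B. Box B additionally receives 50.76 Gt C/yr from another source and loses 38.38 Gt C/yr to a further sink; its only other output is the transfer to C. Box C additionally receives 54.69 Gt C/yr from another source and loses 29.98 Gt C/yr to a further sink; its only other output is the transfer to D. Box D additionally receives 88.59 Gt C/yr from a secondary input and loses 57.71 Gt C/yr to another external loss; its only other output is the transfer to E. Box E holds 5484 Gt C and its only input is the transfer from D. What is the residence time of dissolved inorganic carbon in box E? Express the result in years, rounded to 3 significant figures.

Box A: F(A→B) = (83.80 + 59.30) − 50.79 = 92.310 Gt C/yr.
Box B: F(B→C) = (92.310 + 50.76) − 38.38 = 104.69 Gt C/yr.
Box C: F(C→D) = (104.69 + 54.69) − 29.98 = 129.40 Gt C/yr.
Box D: F(D→E) = (129.40 + 88.59) − 57.71 = 160.28 Gt C/yr.
Box E throughput = its input = 160.28 Gt C/yr; τ = 5484 / 160.28 = 34.22 yr.

34.2 yr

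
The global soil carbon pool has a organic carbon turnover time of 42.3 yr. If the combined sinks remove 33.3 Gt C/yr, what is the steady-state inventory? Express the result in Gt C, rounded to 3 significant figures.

1410 Gt C

τ = M/F ⇒ M = τ × F = 42.3 × 33.3 = 1409 Gt C.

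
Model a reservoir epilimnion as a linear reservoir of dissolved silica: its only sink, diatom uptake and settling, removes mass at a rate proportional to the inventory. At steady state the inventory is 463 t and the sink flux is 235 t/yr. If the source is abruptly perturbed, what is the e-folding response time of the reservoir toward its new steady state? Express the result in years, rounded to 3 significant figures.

1.97 yr

For a linear reservoir the response time equals the residence time τ = M/F.
τ = 463 / 235 = 1.970 yr.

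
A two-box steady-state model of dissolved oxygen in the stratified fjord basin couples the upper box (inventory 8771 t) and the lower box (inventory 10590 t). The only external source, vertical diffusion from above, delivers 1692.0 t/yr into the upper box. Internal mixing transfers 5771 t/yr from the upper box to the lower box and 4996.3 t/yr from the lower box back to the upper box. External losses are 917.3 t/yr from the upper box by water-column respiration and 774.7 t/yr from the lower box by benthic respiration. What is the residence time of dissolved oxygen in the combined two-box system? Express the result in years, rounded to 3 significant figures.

11.4 yr

For the system as a whole, the A↔B exchange is internal and contributes nothing to the throughput; only the external sinks remove mass.
M_total = 8771 + 10590 = 19361 t.
ΣF_external_out = 917.3 + 774.7 = 1692.0 t/yr.
τ = M_total / ΣF_ext = 19361 / 1692.0 = 11.44 yr.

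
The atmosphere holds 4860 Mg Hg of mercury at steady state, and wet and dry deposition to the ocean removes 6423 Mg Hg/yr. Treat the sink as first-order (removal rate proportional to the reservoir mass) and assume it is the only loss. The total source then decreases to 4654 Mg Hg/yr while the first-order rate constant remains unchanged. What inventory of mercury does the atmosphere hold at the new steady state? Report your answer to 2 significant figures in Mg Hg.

Rate constant k = F/M = 6423 / 4860 = 1.322 yr⁻¹.
At the new steady state, source = k·M_new ⇒ M_new = 4654 / 1.322 = 3521 Mg Hg.
(Equivalently M_new = M × F_new/F_old = 4860 × 4654/6423.)

3500 Mg Hg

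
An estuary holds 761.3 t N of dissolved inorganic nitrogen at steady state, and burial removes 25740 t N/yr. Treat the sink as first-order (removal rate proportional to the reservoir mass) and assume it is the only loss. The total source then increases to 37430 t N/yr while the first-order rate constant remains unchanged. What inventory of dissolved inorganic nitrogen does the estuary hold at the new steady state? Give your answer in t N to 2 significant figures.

Rate constant k = F/M = 25740 / 761.3 = 33.81 yr⁻¹.
At the new steady state, source = k·M_new ⇒ M_new = 37430 / 33.81 = 1107 t N.
(Equivalently M_new = M × F_new/F_old = 761.3 × 37430/25740.)

1100 t N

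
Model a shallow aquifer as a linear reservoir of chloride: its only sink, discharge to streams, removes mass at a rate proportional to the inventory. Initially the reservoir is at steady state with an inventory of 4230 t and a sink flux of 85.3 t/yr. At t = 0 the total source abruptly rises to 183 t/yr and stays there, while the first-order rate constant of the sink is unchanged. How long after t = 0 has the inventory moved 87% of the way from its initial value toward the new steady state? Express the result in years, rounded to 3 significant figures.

τ = M₀/F₀ = 4230/85.3 = 49.59 yr.
The remaining gap fraction is e^(−t/τ); 87% covered ⇒ e^(−t/τ) = 0.130.
t = −τ ln(0.130) = 49.59 × 2.040 = 101.2 yr.

101 yr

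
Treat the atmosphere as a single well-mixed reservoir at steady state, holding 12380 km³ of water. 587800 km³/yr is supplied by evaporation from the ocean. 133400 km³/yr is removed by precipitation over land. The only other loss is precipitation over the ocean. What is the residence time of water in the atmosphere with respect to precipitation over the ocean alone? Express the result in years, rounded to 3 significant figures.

0.0272 yr

At steady state ΣF_in = ΣF_out.
ΣF_in = 587800 km³/yr.
Precipitation over the ocean flux = ΣF_in − (133400) = 587800 − 133400 = 454400 km³/yr.
τ = M / F = 12380 / 454400 = 0.02724 yr.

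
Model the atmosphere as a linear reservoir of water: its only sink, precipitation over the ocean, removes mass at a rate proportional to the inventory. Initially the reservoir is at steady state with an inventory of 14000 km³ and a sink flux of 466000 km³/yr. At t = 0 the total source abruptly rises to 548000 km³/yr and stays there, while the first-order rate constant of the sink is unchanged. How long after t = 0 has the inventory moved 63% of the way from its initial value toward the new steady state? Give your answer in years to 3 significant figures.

τ = M₀/F₀ = 14000/466000 = 0.03004 yr.
The remaining gap fraction is e^(−t/τ); 63% covered ⇒ e^(−t/τ) = 0.370.
t = −τ ln(0.370) = 0.03004 × 0.9943 = 0.02987 yr.

0.0299 yr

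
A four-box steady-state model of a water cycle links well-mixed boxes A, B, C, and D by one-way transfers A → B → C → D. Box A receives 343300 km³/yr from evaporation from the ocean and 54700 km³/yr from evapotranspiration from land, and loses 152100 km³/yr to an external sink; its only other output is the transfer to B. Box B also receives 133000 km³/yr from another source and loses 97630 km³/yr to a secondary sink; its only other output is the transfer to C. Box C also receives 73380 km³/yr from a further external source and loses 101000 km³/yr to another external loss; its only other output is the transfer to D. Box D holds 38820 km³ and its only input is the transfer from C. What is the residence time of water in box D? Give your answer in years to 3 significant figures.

0.153 yr

Box A: F(A→B) = (343300 + 54700) − 152100 = 245900 km³/yr.
Box B: F(B→C) = (245900 + 133000) − 97630 = 281270 km³/yr.
Box C: F(C→D) = (281270 + 73380) − 101000 = 253650 km³/yr.
Box D throughput = its input = 253650 km³/yr; τ = 38820 / 253650 = 0.1530 yr.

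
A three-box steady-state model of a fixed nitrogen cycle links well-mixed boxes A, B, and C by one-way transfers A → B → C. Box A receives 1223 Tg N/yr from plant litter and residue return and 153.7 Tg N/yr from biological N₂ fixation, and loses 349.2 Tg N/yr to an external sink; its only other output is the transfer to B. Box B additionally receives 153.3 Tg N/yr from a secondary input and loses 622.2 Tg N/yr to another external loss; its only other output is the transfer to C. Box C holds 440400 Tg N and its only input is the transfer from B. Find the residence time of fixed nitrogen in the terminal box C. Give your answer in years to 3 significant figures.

788 yr

Box A: F(A→B) = (1223 + 153.7) − 349.2 = 1027.5 Tg N/yr.
Box B: F(B→C) = (1027.5 + 153.3) − 622.2 = 558.60 Tg N/yr.
Box C throughput = its input = 558.60 Tg N/yr; τ = 440400 / 558.60 = 788.4 yr.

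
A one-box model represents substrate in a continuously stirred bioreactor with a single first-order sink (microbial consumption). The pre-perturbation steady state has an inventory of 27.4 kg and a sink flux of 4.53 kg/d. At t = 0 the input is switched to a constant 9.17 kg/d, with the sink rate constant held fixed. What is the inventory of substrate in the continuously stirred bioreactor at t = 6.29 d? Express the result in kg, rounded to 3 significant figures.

Residence time τ = M₀/F₀ = 6.049 d. The eventual steady state is M_∞ = M₀·(F₁/F₀) = 27.4 × 9.17/4.53 = 55.465 kg.
The anomaly ΔM(t) = M(t) − M_∞ decays as ΔM₀·e^(−t/τ) with ΔM₀ = 27.4 − 55.465 = −28.07 kg.
At t = 6.29 d, e^(−t/τ) = e^(−1.040) = 0.3535, so ΔM = −9.921 kg and M = 55.465 − 9.921 = 45.545 kg.

45.5 kg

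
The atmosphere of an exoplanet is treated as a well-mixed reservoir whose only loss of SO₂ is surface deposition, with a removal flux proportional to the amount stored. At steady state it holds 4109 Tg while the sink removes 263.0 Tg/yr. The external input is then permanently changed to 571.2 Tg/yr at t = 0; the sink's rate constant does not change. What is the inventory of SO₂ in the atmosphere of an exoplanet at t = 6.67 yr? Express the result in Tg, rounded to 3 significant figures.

The sink rate constant is k = F₀/M₀ = 263.0/4109 = 0.06401 yr⁻¹.
Solving dM/dt = F₁ − kM with M(0) = M₀ gives M(t) = F₁/k + (M₀ − F₁/k)·e^(−kt).
F₁/k = 571.2/0.06401 = 8924.2 Tg; kt = 0.06401 × 6.67 = 0.4269, e^(−kt) = 0.6525.
M(6.67) = 8924.2 + (4109 − 8924.2) × 0.6525 = 8924.2 − 3142 = 5782.2 Tg.

5780 Tg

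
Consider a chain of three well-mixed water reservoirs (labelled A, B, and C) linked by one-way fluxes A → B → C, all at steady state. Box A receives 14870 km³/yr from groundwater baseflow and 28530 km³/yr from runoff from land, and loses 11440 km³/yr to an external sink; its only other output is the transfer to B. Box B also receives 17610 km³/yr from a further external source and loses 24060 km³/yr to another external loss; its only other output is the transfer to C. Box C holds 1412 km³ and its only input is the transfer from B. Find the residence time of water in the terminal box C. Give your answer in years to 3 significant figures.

Box A: F(A→B) = (14870 + 28530) − 11440 = 31960 km³/yr.
Box B: F(B→C) = (31960 + 17610) − 24060 = 25510 km³/yr.
Box C throughput = its input = 25510 km³/yr; τ = 1412 / 25510 = 0.05535 yr.

0.0554 yr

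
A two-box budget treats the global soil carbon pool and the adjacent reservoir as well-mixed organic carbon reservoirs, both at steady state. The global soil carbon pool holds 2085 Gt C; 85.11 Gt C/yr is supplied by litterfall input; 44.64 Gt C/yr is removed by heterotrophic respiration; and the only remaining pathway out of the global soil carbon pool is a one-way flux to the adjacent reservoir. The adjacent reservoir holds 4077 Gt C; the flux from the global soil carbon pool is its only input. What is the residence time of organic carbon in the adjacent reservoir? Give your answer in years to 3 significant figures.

Balance the global soil carbon pool: ΣF_in = 85.110 Gt C/yr.
Flux to the adjacent reservoir = ΣF_in − (44.64) = 40.470 Gt C/yr.
At steady state the output of the adjacent reservoir equals its input, 40.470 Gt C/yr.
τ = M / F = 4077 / 40.470 = 100.7 yr.

101 yr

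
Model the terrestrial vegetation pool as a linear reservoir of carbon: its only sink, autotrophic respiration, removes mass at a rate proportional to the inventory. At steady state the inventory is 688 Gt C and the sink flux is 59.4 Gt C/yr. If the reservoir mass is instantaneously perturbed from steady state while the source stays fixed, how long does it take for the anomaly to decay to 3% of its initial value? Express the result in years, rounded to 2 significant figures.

41 yr

For a linear reservoir the anomaly decays as exp(−t/τ) with τ = M/F = 688/59.4 = 11.58 yr.
exp(−t/τ) = 0.03 ⇒ t = −τ ln(0.03) = 11.58 × 3.507 = 40.61 yr.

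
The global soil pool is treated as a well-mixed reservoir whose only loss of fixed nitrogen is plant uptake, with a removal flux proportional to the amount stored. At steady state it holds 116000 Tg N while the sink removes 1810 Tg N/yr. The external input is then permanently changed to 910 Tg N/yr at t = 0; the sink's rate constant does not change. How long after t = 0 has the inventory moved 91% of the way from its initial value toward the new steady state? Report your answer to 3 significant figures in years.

τ = M₀/F₀ = 116000/1810 = 64.09 yr.
The remaining gap fraction is e^(−t/τ); 91% covered ⇒ e^(−t/τ) = 0.0900.
t = −τ ln(0.0900) = 64.09 × 2.408 = 154.3 yr.

154 yr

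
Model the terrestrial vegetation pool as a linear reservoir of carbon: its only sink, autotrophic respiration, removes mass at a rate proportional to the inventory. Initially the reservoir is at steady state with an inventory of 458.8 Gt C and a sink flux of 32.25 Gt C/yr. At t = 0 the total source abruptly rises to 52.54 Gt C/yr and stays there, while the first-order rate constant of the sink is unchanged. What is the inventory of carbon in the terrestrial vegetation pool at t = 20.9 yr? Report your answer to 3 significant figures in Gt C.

681 Gt C

The sink rate constant is k = F₀/M₀ = 32.25/458.8 = 0.07029 yr⁻¹.
Solving dM/dt = F₁ − kM with M(0) = M₀ gives M(t) = F₁/k + (M₀ − F₁/k)·e^(−kt).
F₁/k = 52.54/0.07029 = 747.45 Gt C; kt = 0.07029 × 20.9 = 1.469, e^(−kt) = 0.2301.
M(20.9) = 747.45 + (458.8 − 747.45) × 0.2301 = 747.45 − 66.43 = 681.02 Gt C.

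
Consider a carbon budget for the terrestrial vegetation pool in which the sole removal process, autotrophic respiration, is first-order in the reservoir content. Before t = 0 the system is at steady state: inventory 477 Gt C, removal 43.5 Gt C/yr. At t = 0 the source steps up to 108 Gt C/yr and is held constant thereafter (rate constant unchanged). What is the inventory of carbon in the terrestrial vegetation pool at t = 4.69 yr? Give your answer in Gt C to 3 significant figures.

τ = M₀/F₀ = 477/43.5 = 10.97 yr; rate constant k = 1/τ.
New steady state M_∞ = F₁/k = F₁·τ = 108 × 10.97 = 1184.3 Gt C.
M(t) = M_∞ + (M₀ − M_∞)·e^(−t/τ); t/τ = 4.69/10.97 = 0.4277, so e^(−t/τ) = 0.6520.
M(t) = 1184.3 − 707.3 × 0.6520 = 723.13 Gt C.

723 Gt C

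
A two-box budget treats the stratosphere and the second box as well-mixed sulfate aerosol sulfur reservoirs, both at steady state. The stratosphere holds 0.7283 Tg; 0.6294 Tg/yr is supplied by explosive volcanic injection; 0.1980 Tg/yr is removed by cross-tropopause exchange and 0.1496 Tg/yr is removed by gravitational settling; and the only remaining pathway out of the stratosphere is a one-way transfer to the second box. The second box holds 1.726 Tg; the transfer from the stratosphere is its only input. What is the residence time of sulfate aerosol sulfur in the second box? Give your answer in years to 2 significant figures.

Balance the stratosphere: ΣF_in = 0.62940 Tg/yr.
Transfer to the second box = ΣF_in − (0.1980 + 0.1496) = 0.28180 Tg/yr.
At steady state the output of the second box equals its input, 0.28180 Tg/yr.
τ = M / F = 1.726 / 0.28180 = 6.125 yr.

6.1 yr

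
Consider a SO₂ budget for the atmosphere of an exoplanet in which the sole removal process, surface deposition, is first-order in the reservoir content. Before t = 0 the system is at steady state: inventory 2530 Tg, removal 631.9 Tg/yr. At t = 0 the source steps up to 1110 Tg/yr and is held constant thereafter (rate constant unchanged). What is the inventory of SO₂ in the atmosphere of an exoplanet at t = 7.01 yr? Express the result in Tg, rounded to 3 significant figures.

4110 Tg

τ = M₀/F₀ = 2530/631.9 = 4.004 yr; rate constant k = 1/τ.
New steady state M_∞ = F₁/k = F₁·τ = 1110 × 4.004 = 4444.2 Tg.
M(t) = M_∞ + (M₀ − M_∞)·e^(−t/τ); t/τ = 7.01/4.004 = 1.751, so e^(−t/τ) = 0.1736.
M(t) = 4444.2 − 1914 × 0.1736 = 4111.9 Tg.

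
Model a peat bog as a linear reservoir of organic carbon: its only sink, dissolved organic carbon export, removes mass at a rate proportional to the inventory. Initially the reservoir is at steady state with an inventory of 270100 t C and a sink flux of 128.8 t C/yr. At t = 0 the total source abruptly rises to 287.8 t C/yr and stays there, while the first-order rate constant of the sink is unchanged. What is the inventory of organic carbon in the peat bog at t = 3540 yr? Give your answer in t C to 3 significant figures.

542000 t C

Residence time τ = M₀/F₀ = 2097 yr. The eventual steady state is M_∞ = M₀·(F₁/F₀) = 270100 × 287.8/128.8 = 603530 t C.
The anomaly ΔM(t) = M(t) − M_∞ decays as ΔM₀·e^(−t/τ) with ΔM₀ = 270100 − 603530 = −333400 t C.
At t = 3540 yr, e^(−t/τ) = e^(−1.688) = 0.1849, so ΔM = −61640 t C and M = 603530 − 61640 = 541890 t C.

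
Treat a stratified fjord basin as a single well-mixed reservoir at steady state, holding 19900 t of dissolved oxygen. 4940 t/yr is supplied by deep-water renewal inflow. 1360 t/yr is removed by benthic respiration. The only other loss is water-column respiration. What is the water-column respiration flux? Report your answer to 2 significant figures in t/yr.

3600 t/yr

At steady state ΣF_in = ΣF_out.
ΣF_in = 4940.0 t/yr.
Water-column respiration flux = ΣF_in − (1360) = 4940.0 − 1360 = 3580 t/yr.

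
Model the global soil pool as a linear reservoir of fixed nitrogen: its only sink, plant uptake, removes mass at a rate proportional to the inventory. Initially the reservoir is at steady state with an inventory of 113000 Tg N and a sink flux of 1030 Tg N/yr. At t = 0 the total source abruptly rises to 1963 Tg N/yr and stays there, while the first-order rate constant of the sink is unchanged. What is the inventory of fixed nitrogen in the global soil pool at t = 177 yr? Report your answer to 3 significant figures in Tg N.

τ = M₀/F₀ = 113000/1030 = 109.7 yr; rate constant k = 1/τ.
New steady state M_∞ = F₁/k = F₁·τ = 1963 × 109.7 = 215360 Tg N.
M(t) = M_∞ + (M₀ − M_∞)·e^(−t/τ); t/τ = 177/109.7 = 1.613, so e^(−t/τ) = 0.1992.
M(t) = 215360 − 102400 × 0.1992 = 194970 Tg N.

195000 Tg N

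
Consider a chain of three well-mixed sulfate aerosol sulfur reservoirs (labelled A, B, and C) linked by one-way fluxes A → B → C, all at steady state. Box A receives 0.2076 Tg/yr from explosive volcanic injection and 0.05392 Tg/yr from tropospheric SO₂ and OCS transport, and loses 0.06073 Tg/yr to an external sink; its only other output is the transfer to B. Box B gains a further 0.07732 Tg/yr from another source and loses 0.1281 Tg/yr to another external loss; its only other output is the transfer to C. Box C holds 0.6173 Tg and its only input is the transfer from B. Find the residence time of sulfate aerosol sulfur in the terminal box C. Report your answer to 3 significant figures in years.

Box A: F(A→B) = (0.2076 + 0.05392) − 0.06073 = 0.20079 Tg/yr.
Box B: F(B→C) = (0.20079 + 0.07732) − 0.1281 = 0.15001 Tg/yr.
Box C throughput = its input = 0.15001 Tg/yr; τ = 0.6173 / 0.15001 = 4.115 yr.

4.12 yr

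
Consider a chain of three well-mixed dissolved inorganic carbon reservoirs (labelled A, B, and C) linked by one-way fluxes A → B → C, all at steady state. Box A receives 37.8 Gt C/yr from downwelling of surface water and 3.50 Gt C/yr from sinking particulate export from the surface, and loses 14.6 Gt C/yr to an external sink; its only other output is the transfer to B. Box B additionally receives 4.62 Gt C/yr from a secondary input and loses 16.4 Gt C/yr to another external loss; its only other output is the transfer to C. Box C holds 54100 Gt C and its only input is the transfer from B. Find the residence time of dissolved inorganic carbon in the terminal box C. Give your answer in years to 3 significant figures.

3630 yr

Box A: F(A→B) = (37.8 + 3.50) − 14.6 = 26.700 Gt C/yr.
Box B: F(B→C) = (26.700 + 4.62) − 16.4 = 14.920 Gt C/yr.
Box C throughput = its input = 14.920 Gt C/yr; τ = 54100 / 14.920 = 3626 yr.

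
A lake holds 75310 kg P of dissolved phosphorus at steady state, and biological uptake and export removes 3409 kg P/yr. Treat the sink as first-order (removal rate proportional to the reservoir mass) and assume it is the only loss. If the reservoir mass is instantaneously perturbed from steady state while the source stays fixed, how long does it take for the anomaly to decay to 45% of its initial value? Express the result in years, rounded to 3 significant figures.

17.6 yr

For a linear reservoir the anomaly decays as exp(−t/τ) with τ = M/F = 75310/3409 = 22.09 yr.
exp(−t/τ) = 0.45 ⇒ t = −τ ln(0.45) = 22.09 × 0.7985 = 17.64 yr.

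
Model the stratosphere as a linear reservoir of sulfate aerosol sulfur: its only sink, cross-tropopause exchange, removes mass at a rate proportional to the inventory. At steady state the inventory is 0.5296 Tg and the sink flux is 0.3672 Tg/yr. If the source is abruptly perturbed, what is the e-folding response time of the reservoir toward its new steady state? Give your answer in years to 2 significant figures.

For a linear reservoir the response time equals the residence time τ = M/F.
τ = 0.5296 / 0.3672 = 1.442 yr.

1.4 yr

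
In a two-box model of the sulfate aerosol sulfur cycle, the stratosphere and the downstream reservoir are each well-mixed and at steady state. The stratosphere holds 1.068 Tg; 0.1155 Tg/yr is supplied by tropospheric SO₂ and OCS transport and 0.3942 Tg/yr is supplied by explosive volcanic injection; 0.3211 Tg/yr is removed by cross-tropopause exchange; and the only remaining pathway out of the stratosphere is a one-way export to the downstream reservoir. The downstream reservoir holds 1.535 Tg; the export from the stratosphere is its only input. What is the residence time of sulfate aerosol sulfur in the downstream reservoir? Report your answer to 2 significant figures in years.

Balance the stratosphere: ΣF_in = 0.1155 + 0.3942 = 0.50970 Tg/yr.
Export to the downstream reservoir = ΣF_in − (0.3211) = 0.18860 Tg/yr.
At steady state the output of the downstream reservoir equals its input, 0.18860 Tg/yr.
τ = M / F = 1.535 / 0.18860 = 8.139 yr.

8.1 yr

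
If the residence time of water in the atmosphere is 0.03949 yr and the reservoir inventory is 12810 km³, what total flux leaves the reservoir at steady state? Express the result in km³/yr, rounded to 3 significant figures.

324000 km³/yr

F = M / τ = 12810 / 0.03949 = 324400 km³/yr.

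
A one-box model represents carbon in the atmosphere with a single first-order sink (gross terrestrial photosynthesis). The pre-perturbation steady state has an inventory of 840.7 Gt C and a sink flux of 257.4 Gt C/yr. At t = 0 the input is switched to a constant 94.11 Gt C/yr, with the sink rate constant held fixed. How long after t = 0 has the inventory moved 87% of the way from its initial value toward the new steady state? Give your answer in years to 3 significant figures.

τ = M₀/F₀ = 840.7/257.4 = 3.266 yr.
The remaining gap fraction is e^(−t/τ); 87% covered ⇒ e^(−t/τ) = 0.130.
t = −τ ln(0.130) = 3.266 × 2.040 = 6.664 yr.

6.66 yr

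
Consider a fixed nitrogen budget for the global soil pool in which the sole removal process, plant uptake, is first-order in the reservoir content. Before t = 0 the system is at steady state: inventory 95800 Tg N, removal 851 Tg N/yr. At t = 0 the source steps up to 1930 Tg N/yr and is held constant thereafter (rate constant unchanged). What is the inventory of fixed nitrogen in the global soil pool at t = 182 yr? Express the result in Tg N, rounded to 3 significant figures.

193000 Tg N

The sink rate constant is k = F₀/M₀ = 851/95800 = 0.008883 yr⁻¹.
Solving dM/dt = F₁ − kM with M(0) = M₀ gives M(t) = F₁/k + (M₀ − F₁/k)·e^(−kt).
F₁/k = 1930/0.008883 = 217270 Tg N; kt = 0.008883 × 182 = 1.617, e^(−kt) = 0.1985.
M(182) = 217270 + (95800 − 217270) × 0.1985 = 217270 − 24120 = 193150 Tg N.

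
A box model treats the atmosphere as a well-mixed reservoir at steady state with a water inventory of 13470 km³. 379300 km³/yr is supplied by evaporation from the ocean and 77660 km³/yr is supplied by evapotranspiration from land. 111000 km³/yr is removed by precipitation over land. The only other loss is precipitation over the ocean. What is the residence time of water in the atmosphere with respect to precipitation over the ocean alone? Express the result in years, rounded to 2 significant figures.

At steady state ΣF_in = ΣF_out.
ΣF_in = 379300 + 77660 = 456960 km³/yr.
Precipitation over the ocean flux = ΣF_in − (111000) = 456960 − 111000 = 346000 km³/yr.
τ = M / F = 13470 / 346000 = 0.03894 yr.

0.039 yr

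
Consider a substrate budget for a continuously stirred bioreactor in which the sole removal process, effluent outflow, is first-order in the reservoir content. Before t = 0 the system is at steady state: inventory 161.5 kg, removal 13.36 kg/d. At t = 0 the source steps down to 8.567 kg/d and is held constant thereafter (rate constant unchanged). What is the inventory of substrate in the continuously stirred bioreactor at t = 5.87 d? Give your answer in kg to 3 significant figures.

Residence time τ = M₀/F₀ = 12.09 d. The eventual steady state is M_∞ = M₀·(F₁/F₀) = 161.5 × 8.567/13.36 = 103.56 kg.
The anomaly ΔM(t) = M(t) − M_∞ decays as ΔM₀·e^(−t/τ) with ΔM₀ = 161.5 − 103.56 = 57.94 kg.
At t = 5.87 d, e^(−t/τ) = e^(−0.4856) = 0.6153, so ΔM = 35.65 kg and M = 103.56 + 35.65 = 139.21 kg.

139 kg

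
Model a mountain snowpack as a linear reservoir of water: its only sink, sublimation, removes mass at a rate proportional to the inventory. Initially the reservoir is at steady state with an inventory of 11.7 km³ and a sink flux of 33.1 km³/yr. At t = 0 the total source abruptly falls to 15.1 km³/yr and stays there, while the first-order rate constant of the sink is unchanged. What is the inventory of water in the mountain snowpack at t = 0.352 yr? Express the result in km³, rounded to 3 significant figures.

Residence time τ = M₀/F₀ = 0.3535 yr. The eventual steady state is M_∞ = M₀·(F₁/F₀) = 11.7 × 15.1/33.1 = 5.3375 km³.
The anomaly ΔM(t) = M(t) − M_∞ decays as ΔM₀·e^(−t/τ) with ΔM₀ = 11.7 − 5.3375 = 6.363 km³.
At t = 0.352 yr, e^(−t/τ) = e^(−0.9958) = 0.3694, so ΔM = 2.350 km³ and M = 5.3375 + 2.350 = 7.6879 km³.

7.69 km³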